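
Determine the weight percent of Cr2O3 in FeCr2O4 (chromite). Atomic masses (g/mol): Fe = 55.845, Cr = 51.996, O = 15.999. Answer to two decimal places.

67.90 wt%

M(FeCr2O4) = 223.833 g/mol; M(Cr2O3) = 151.989 g/mol.
Moles Cr2O3 per formula unit = 2 Cr ÷ 2 = 1.0000.
Cr2O3 fraction = (1.0000 × 151.989) / 223.833 = 151.989/223.833 = 0.6790.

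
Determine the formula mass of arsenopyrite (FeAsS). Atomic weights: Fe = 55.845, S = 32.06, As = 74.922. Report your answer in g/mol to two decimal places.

162.83 g/mol

The formula mass is the sum 1(55.845) + 1(74.922) + 1(32.06).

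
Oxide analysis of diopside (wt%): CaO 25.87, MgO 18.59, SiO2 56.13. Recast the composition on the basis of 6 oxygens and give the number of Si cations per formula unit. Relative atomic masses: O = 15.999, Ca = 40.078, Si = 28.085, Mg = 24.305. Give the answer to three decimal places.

2.008 Si apfu

CaO (M=56.077): mol = 0.46133; Ca = 0.46133, O = 0.46133.
MgO (M=40.304): mol = 0.46124; Mg = 0.46124, O = 0.46124.
SiO2 (M=60.083): mol = 0.93421; Si = 0.93421, O = 1.86842.
ΣO = 2.79099; factor = 6/ΣO = 2.14977.
Si apfu = 0.93421 × 2.14977 = 2.008.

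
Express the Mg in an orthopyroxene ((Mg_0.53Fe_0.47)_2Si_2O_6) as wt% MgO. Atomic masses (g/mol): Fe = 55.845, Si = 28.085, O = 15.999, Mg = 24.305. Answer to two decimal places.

18.54 wt%

Formula mass = 230.422 g/mol.
1.06 Mg → 1.0600 mol MgO per formula unit; M(MgO) = 40.304, so MgO mass = 42.722 g.
42.722/230.422 × 100 = 18.54 wt%.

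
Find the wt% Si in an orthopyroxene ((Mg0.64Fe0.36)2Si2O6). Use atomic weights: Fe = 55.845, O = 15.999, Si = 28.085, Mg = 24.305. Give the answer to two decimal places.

25.13 mass %

Molar mass of (Mg0.64Fe0.36)2Si2O6: 1.28*24.305 + 0.72*55.845 + 2*28.085 + 6*15.999 = 223.483 g/mol.
Mass of Si per formula unit: 2 × 28.085 = 56.170 g.
Weight fraction Si = 56.170 / 223.483 = 0.2513.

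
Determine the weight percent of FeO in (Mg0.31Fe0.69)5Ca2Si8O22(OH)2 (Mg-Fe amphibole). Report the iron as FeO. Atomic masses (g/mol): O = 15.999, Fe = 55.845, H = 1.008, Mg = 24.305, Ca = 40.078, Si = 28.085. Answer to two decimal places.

M((Mg0.31Fe0.69)5Ca2Si8O22(OH)2) = 921.166 g/mol; M(FeO) = 71.844 g/mol.
Moles FeO per formula unit = 3.45 Fe ÷ 1 = 3.4500.
FeO fraction = (3.4500 × 71.844) / 921.166 = 247.862/921.166 = 0.2691.

26.91 wt%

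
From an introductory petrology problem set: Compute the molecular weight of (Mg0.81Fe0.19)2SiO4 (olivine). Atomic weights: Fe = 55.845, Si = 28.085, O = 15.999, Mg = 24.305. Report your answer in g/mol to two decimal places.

Mg: 1.62 × 24.305 = 39.3741
Fe: 0.38 × 55.845 = 21.2211
Si: 1 × 28.085 = 28.0850
O: 4 × 15.999 = 63.9960
Summing the contributions gives the formula mass.

152.68 g/mol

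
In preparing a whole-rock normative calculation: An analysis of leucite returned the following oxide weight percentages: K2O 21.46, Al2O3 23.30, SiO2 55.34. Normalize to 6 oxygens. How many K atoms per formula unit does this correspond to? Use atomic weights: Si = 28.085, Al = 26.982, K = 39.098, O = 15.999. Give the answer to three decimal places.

K2O (M=94.195): mol = 0.22783; K = 0.45566, O = 0.22783.
Al2O3 (M=101.961): mol = 0.22852; Al = 0.45704, O = 0.68556.
SiO2 (M=60.083): mol = 0.92106; Si = 0.92106, O = 1.84212.
ΣO = 2.75551; factor = 6/ΣO = 2.17746.
K apfu = 0.45566 × 2.17746 = 0.992.

0.992 K apfu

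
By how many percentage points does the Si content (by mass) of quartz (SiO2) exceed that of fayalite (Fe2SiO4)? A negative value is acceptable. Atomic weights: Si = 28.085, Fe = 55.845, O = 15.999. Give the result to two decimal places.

32.96 percentage points

Si in SiO2: molar mass 60.083 g/mol; 1×28.085 = 28.085 g → 46.74 wt%.
Si in Fe2SiO4: molar mass 203.771 g/mol; 1×28.085 = 28.085 g → 13.78 wt%.
Difference = 46.74 − 13.78 = 32.96 percentage points.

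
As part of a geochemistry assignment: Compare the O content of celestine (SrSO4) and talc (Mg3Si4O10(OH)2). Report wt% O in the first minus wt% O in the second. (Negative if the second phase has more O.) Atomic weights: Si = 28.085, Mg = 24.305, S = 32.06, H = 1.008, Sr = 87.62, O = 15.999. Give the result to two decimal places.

-15.78 percentage points

M(SrSO4) = 183.676 g/mol, so wt% O = 63.996/183.676 × 100 = 34.84%.
M(Mg3Si4O10(OH)2) = 379.259 g/mol, so wt% O = 191.988/379.259 × 100 = 50.62%.
34.84 − 50.62 = -15.78 pp.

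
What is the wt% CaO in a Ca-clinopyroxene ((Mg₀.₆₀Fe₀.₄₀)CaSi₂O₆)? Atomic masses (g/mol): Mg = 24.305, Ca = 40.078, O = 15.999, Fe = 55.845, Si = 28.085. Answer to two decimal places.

Formula mass = 229.163 g/mol.
1 Ca → 1.0000 mol CaO per formula unit; M(CaO) = 56.077, so CaO mass = 56.077 g.
56.077/229.163 × 100 = 24.47 wt%.

24.47 wt%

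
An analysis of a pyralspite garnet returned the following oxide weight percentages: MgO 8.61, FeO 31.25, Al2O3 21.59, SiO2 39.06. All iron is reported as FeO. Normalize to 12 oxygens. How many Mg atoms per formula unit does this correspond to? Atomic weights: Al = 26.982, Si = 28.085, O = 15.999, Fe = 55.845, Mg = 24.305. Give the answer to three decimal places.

8.61 wt% MgO ÷ 40.304 g/mol = 0.21363 mol, giving 0.21363 Mg and 0.21363 O.
31.25 wt% FeO ÷ 71.844 g/mol = 0.43497 mol, giving 0.43497 Fe and 0.43497 O.
21.59 wt% Al2O3 ÷ 101.961 g/mol = 0.21175 mol, giving 0.42350 Al and 0.63525 O.
39.06 wt% SiO2 ÷ 60.083 g/mol = 0.65010 mol, giving 0.65010 Si and 1.30020 O.
Oxygen sums to 2.58405; scaling by 12/2.58405 = 4.64387 puts the formula on 12 O.
Mg: 0.21363 × 4.64387 = 0.992 atoms per formula unit.

0.992 Mg apfu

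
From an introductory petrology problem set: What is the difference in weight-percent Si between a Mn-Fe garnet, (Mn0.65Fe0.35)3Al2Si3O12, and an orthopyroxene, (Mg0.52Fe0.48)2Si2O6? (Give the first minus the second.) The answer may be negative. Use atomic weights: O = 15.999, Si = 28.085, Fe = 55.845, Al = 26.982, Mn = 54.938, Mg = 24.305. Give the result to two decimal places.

-7.32 percentage points

M((Mn0.65Fe0.35)3Al2Si3O12) = 495.973 g/mol, so wt% Si = 84.255/495.973 × 100 = 16.99%.
M((Mg0.52Fe0.48)2Si2O6) = 231.052 g/mol, so wt% Si = 56.170/231.052 × 100 = 24.31%.
16.99 − 24.31 = -7.32 pp.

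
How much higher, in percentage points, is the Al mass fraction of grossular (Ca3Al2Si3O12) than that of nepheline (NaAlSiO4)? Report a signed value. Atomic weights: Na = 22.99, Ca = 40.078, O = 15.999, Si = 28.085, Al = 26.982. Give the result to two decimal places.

Al in Ca3Al2Si3O12: molar mass 450.441 g/mol; 2×26.982 = 53.964 g → 11.98 wt%.
Al in NaAlSiO4: molar mass 142.053 g/mol; 1×26.982 = 26.982 g → 18.99 wt%.
Difference = 11.98 − 18.99 = -7.01 percentage points.

-7.01 percentage points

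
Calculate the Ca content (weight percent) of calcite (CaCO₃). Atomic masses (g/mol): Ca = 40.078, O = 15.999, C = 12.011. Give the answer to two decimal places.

40.04 weight percent

Formula mass = 1·40.078 + 1·12.011 + 3·15.999 = 100.086 g/mol, of which 40.078 g is Ca.
So Ca makes up 40.078/100.086 = 0.4004 of the mass, i.e. 40.04%.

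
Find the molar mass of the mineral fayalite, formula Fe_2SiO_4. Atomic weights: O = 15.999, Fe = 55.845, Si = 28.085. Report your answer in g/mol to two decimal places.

Fe: 2 × 55.845 = 111.6900
Si: 1 × 28.085 = 28.0850
O: 4 × 15.999 = 63.9960
Summing the contributions gives the formula mass.

203.77 g/mol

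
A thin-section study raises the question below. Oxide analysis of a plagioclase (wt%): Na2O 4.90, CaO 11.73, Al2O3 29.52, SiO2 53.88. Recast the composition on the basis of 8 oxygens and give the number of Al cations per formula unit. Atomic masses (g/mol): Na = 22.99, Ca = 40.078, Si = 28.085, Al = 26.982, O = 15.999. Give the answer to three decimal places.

Na2O: 4.90/61.979 = 0.07906 mol → 0.15812 mol Na, 0.07906 mol O.
CaO: 11.73/56.077 = 0.20918 mol → 0.20918 mol Ca, 0.20918 mol O.
Al2O3: 29.52/101.961 = 0.28952 mol → 0.57904 mol Al, 0.86856 mol O.
SiO2: 53.88/60.083 = 0.89676 mol → 0.89676 mol Si, 1.79352 mol O.
Total oxygen = 2.95032 mol. Normalization factor = 8/2.95032 = 2.71157.
Al per 8 O = 0.57904 × 2.71157 = 1.570.

1.570 Al apfu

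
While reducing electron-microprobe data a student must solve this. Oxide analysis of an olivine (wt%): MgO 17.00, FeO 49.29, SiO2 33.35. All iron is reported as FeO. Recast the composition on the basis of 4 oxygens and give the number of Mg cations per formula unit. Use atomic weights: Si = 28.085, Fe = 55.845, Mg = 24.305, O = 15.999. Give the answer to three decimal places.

0.761 Mg apfu

MgO (M=40.304): mol = 0.42179; Mg = 0.42179, O = 0.42179.
FeO (M=71.844): mol = 0.68607; Fe = 0.68607, O = 0.68607.
SiO2 (M=60.083): mol = 0.55507; Si = 0.55507, O = 1.11014.
ΣO = 2.21800; factor = 4/ΣO = 1.80343.
Mg apfu = 0.42179 × 1.80343 = 0.761.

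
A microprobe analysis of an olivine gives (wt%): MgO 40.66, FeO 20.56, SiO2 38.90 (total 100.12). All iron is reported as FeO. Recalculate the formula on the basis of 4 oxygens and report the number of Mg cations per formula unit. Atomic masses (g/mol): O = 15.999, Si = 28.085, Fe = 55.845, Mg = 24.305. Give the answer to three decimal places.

1.558 Mg apfu

MgO: 40.66/40.304 = 1.00883 mol → 1.00883 mol Mg, 1.00883 mol O.
FeO: 20.56/71.844 = 0.28618 mol → 0.28618 mol Fe, 0.28618 mol O.
SiO2: 38.90/60.083 = 0.64744 mol → 0.64744 mol Si, 1.29488 mol O.
Total oxygen = 2.58989 mol. Normalization factor = 4/2.58989 = 1.54447.
Mg per 4 O = 1.00883 × 1.54447 = 1.558.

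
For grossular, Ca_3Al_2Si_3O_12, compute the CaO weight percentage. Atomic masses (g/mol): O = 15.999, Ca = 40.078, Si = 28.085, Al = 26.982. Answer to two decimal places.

M(Ca_3Al_2Si_3O_12) = 450.441 g/mol; M(CaO) = 56.077 g/mol.
Moles CaO per formula unit = 3 Ca ÷ 1 = 3.0000.
CaO fraction = (3.0000 × 56.077) / 450.441 = 168.231/450.441 = 0.3735.

37.35 wt%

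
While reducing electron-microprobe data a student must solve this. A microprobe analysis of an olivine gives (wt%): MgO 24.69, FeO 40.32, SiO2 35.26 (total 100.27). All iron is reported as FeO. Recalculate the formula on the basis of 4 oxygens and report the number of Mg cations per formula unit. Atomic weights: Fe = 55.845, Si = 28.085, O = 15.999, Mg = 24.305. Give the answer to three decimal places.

1.044 Mg apfu

MgO (M=40.304): mol = 0.61259; Mg = 0.61259, O = 0.61259.
FeO (M=71.844): mol = 0.56122; Fe = 0.56122, O = 0.56122.
SiO2 (M=60.083): mol = 0.58685; Si = 0.58685, O = 1.17370.
ΣO = 2.34751; factor = 4/ΣO = 1.70393.
Mg apfu = 0.61259 × 1.70393 = 1.044.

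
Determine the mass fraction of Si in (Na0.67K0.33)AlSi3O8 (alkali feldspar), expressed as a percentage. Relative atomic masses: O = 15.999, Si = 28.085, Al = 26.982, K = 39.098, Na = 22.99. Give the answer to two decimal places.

31.49 mass %

M((Na0.67K0.33)AlSi3O8) = 267.535 g/mol.
Si contributes 3 × 28.085 = 84.255 g per mole.
84.255/267.535 = 0.3149 → 31.49%.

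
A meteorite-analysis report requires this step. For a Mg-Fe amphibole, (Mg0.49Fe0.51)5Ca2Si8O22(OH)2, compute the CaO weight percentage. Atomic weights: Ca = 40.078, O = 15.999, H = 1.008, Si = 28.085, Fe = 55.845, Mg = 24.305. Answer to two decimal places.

12.56 wt%

Molar mass of (Mg0.49Fe0.51)5Ca2Si8O22(OH)2 = 2.45*24.305 + 2.55*55.845 + 2*40.078 + 8*28.085 + 24*15.999 + 2*1.008 = 892.780 g/mol.
Each formula unit contains 2 Ca, equivalent to 2/1 = 2.0000 mol CaO.
M(CaO) = 1×40.078 + 1×15.999 = 56.077 g/mol.
Mass of CaO per formula unit = 2.0000 × 56.077 = 112.154 g.
CaO wt% = 112.154 / 892.780 × 100 = 12.56%.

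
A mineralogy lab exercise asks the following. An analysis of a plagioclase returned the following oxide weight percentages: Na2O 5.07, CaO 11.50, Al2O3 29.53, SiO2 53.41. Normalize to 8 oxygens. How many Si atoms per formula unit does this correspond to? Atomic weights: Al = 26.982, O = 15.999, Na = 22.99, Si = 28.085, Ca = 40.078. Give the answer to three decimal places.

Na2O: 5.07/61.979 = 0.08180 mol → 0.16360 mol Na, 0.08180 mol O.
CaO: 11.50/56.077 = 0.20508 mol → 0.20508 mol Ca, 0.20508 mol O.
Al2O3: 29.53/101.961 = 0.28962 mol → 0.57924 mol Al, 0.86886 mol O.
SiO2: 53.41/60.083 = 0.88894 mol → 0.88894 mol Si, 1.77788 mol O.
Total oxygen = 2.93362 mol. Normalization factor = 8/2.93362 = 2.72701.
Si per 8 O = 0.88894 × 2.72701 = 2.424.

2.424 Si apfu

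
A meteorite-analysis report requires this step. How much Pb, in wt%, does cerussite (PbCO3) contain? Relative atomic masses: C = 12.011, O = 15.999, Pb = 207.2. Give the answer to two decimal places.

Molar mass of PbCO3: 1×207.2 + 1×12.011 + 3×15.999 = 267.208 g/mol.
Mass of Pb per formula unit: 1 × 207.2 = 207.200 g.
Weight fraction Pb = 207.200 / 267.208 = 0.7754.

77.54 wt%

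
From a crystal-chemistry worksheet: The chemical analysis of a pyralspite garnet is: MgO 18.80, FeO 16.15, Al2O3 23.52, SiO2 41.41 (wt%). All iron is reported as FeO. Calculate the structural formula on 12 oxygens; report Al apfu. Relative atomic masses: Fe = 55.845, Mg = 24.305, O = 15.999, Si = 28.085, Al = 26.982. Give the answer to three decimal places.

MgO (M=40.304): mol = 0.46645; Mg = 0.46645, O = 0.46645.
FeO (M=71.844): mol = 0.22479; Fe = 0.22479, O = 0.22479.
Al2O3 (M=101.961): mol = 0.23068; Al = 0.46136, O = 0.69204.
SiO2 (M=60.083): mol = 0.68921; Si = 0.68921, O = 1.37842.
ΣO = 2.76170; factor = 12/ΣO = 4.34515.
Al apfu = 0.46136 × 4.34515 = 2.005.

2.005 Al apfu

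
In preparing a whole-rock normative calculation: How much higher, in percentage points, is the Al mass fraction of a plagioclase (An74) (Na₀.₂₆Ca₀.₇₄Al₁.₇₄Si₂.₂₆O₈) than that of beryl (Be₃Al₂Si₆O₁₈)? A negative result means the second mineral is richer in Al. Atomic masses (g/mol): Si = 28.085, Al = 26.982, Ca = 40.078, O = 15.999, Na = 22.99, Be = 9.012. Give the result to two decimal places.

7.09 percentage points

First mineral: 46.949 g Al in 274.048 g formula = 17.13 wt% Al.
Second mineral: 53.964 g Al in 537.492 g formula = 10.04 wt% Al.
17.13% − 10.04% gives a difference of 7.09 percentage points.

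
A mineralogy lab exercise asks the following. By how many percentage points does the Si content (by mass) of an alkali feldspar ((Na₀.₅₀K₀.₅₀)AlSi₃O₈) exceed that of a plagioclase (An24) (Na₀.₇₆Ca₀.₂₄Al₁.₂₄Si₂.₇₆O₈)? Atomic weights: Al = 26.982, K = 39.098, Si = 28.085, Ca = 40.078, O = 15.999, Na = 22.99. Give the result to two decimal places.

2.04 percentage points

Si in (Na₀.₅₀K₀.₅₀)AlSi₃O₈: molar mass 270.273 g/mol; 3×28.085 = 84.255 g → 31.17 wt%.
Si in Na₀.₇₆Ca₀.₂₄Al₁.₂₄Si₂.₇₆O₈: molar mass 266.055 g/mol; 2.76×28.085 = 77.515 g → 29.13 wt%.
Difference = 31.17 − 29.13 = 2.04 percentage points.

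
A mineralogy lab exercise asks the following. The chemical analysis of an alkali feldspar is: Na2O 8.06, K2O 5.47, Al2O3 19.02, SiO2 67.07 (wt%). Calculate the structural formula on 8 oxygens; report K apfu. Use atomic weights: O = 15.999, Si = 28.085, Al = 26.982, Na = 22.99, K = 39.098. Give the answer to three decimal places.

Na2O: 8.06/61.979 = 0.13004 mol → 0.26008 mol Na, 0.13004 mol O.
K2O: 5.47/94.195 = 0.05807 mol → 0.11614 mol K, 0.05807 mol O.
Al2O3: 19.02/101.961 = 0.18654 mol → 0.37308 mol Al, 0.55962 mol O.
SiO2: 67.07/60.083 = 1.11629 mol → 1.11629 mol Si, 2.23258 mol O.
Total oxygen = 2.98031 mol. Normalization factor = 8/2.98031 = 2.68428.
K per 8 O = 0.11614 × 2.68428 = 0.312.

0.312 K apfu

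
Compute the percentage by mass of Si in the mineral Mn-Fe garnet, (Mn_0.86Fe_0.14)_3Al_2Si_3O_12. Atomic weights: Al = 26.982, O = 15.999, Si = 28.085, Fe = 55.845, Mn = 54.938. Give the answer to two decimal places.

Molar mass of (Mn_0.86Fe_0.14)_3Al_2Si_3O_12: 2.58*54.938 + 0.42*55.845 + 2*26.982 + 3*28.085 + 12*15.999 = 495.402 g/mol.
Mass of Si per formula unit: 3 × 28.085 = 84.255 g.
Weight fraction Si = 84.255 / 495.402 = 0.1701.

17.01 weight percent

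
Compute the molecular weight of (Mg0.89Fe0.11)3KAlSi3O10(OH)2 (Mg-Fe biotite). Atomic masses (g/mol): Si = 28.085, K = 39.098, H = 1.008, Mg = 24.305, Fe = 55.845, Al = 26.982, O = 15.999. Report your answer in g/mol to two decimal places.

The formula mass is the sum 2.67·24.305 + 0.33·55.845 + 1·39.098 + 1·26.982 + 3·28.085 + 12·15.999 + 2·1.008.

427.66 g/mol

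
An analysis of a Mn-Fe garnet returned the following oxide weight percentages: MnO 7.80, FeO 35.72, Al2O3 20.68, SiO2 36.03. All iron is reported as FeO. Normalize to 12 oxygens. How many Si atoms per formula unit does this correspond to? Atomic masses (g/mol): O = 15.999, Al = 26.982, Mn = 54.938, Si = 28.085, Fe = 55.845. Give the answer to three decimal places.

2.980 Si apfu

MnO: 7.80/70.937 = 0.10996 mol → 0.10996 mol Mn, 0.10996 mol O.
FeO: 35.72/71.844 = 0.49719 mol → 0.49719 mol Fe, 0.49719 mol O.
Al2O3: 20.68/101.961 = 0.20282 mol → 0.40564 mol Al, 0.60846 mol O.
SiO2: 36.03/60.083 = 0.59967 mol → 0.59967 mol Si, 1.19934 mol O.
Total oxygen = 2.41495 mol. Normalization factor = 12/2.41495 = 4.96905.
Si per 12 O = 0.59967 × 4.96905 = 2.980.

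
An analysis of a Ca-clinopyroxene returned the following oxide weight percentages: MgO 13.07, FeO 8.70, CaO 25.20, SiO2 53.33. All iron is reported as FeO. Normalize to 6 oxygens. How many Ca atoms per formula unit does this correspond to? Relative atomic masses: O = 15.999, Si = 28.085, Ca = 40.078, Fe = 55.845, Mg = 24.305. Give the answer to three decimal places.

1.010 Ca apfu

MgO (M=40.304): mol = 0.32429; Mg = 0.32429, O = 0.32429.
FeO (M=71.844): mol = 0.12110; Fe = 0.12110, O = 0.12110.
CaO (M=56.077): mol = 0.44938; Ca = 0.44938, O = 0.44938.
SiO2 (M=60.083): mol = 0.88761; Si = 0.88761, O = 1.77522.
ΣO = 2.66999; factor = 6/ΣO = 2.24720.
Ca apfu = 0.44938 × 2.24720 = 1.010.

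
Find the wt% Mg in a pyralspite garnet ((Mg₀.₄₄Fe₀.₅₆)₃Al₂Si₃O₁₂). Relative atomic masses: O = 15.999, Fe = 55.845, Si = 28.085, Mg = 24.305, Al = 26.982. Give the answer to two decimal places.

Formula mass = 1.32·24.305 + 1.68·55.845 + 2·26.982 + 3·28.085 + 12·15.999 = 456.109 g/mol, of which 32.083 g is Mg.
So Mg makes up 32.083/456.109 = 0.0703 of the mass, i.e. 7.03%.

7.03 mass %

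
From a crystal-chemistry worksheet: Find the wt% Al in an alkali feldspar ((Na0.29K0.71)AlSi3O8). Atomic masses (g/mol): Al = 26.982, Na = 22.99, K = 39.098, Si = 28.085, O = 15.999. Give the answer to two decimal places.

M((Na0.29K0.71)AlSi3O8) = 273.656 g/mol.
Al contributes 1 × 26.982 = 26.982 g per mole.
26.982/273.656 = 0.0986 → 9.86%.

9.86 wt%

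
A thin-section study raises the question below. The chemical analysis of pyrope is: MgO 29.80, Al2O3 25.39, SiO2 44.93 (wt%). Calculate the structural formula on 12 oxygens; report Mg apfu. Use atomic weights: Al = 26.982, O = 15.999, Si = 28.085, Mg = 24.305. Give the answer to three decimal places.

2.975 Mg apfu

MgO: 29.80/40.304 = 0.73938 mol → 0.73938 mol Mg, 0.73938 mol O.
Al2O3: 25.39/101.961 = 0.24902 mol → 0.49804 mol Al, 0.74706 mol O.
SiO2: 44.93/60.083 = 0.74780 mol → 0.74780 mol Si, 1.49560 mol O.
Total oxygen = 2.98204 mol. Normalization factor = 12/2.98204 = 4.02409.
Mg per 12 O = 0.73938 × 4.02409 = 2.975.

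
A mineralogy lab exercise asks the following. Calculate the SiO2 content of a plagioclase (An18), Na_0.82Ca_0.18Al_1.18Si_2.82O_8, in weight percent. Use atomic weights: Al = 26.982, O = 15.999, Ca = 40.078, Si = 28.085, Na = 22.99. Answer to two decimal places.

M(Na_0.82Ca_0.18Al_1.18Si_2.82O_8) = 265.096 g/mol; M(SiO2) = 60.083 g/mol.
Moles SiO2 per formula unit = 2.82 Si ÷ 1 = 2.8200.
SiO2 fraction = (2.8200 × 60.083) / 265.096 = 169.434/265.096 = 0.6391.

63.91 wt%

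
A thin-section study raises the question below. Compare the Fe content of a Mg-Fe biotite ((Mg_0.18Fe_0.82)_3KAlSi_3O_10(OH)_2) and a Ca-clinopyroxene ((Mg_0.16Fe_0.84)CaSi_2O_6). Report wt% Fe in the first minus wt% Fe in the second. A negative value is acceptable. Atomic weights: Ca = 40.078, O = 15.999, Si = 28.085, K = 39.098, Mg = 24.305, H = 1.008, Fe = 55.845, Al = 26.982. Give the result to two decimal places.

8.46 percentage points

Fe in (Mg_0.18Fe_0.82)_3KAlSi_3O_10(OH)_2: molar mass 494.842 g/mol; 2.46×55.845 = 137.379 g → 27.76 wt%.
Fe in (Mg_0.16Fe_0.84)CaSi_2O_6: molar mass 243.041 g/mol; 0.84×55.845 = 46.910 g → 19.30 wt%.
Difference = 27.76 − 19.30 = 8.46 percentage points.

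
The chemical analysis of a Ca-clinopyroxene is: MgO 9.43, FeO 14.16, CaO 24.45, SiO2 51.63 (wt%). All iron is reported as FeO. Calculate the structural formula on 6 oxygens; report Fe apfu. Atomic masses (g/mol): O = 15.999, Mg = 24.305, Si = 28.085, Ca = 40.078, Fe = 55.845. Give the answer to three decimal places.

MgO: 9.43/40.304 = 0.23397 mol → 0.23397 mol Mg, 0.23397 mol O.
FeO: 14.16/71.844 = 0.19709 mol → 0.19709 mol Fe, 0.19709 mol O.
CaO: 24.45/56.077 = 0.43601 mol → 0.43601 mol Ca, 0.43601 mol O.
SiO2: 51.63/60.083 = 0.85931 mol → 0.85931 mol Si, 1.71862 mol O.
Total oxygen = 2.58569 mol. Normalization factor = 6/2.58569 = 2.32046.
Fe per 6 O = 0.19709 × 2.32046 = 0.457.

0.457 Fe apfu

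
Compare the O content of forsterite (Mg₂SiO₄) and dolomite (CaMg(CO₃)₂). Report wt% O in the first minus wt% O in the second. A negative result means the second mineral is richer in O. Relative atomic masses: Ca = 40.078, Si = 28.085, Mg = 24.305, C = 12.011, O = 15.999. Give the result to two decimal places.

O in Mg₂SiO₄: molar mass 140.691 g/mol; 4×15.999 = 63.996 g → 45.49 wt%.
O in CaMg(CO₃)₂: molar mass 184.399 g/mol; 6×15.999 = 95.994 g → 52.06 wt%.
Difference = 45.49 − 52.06 = -6.57 percentage points.

-6.57 percentage points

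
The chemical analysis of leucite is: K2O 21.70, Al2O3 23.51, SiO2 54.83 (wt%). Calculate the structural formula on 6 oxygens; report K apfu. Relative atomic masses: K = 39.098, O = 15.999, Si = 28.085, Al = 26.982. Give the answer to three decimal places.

K2O (M=94.195): mol = 0.23037; K = 0.46074, O = 0.23037.
Al2O3 (M=101.961): mol = 0.23058; Al = 0.46116, O = 0.69174.
SiO2 (M=60.083): mol = 0.91257; Si = 0.91257, O = 1.82514.
ΣO = 2.74725; factor = 6/ΣO = 2.18400.
K apfu = 0.46074 × 2.18400 = 1.006.

1.006 K apfu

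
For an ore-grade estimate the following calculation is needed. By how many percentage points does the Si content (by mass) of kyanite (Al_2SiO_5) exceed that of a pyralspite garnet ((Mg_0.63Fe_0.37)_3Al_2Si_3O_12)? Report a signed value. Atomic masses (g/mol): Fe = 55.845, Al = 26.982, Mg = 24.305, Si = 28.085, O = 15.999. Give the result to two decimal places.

-1.90 percentage points

M(Al_2SiO_5) = 162.044 g/mol, so wt% Si = 28.085/162.044 × 100 = 17.33%.
M((Mg_0.63Fe_0.37)_3Al_2Si_3O_12) = 438.131 g/mol, so wt% Si = 84.255/438.131 × 100 = 19.23%.
17.33 − 19.23 = -1.90 pp.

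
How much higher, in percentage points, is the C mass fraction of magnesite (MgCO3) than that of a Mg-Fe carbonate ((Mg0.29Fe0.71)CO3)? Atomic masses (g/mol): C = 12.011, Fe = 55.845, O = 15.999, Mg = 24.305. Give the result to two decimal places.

2.99 percentage points

First mineral: 12.011 g C in 84.313 g formula = 14.25 wt% C.
Second mineral: 12.011 g C in 106.706 g formula = 11.26 wt% C.
14.25% − 11.26% gives a difference of 2.99 percentage points.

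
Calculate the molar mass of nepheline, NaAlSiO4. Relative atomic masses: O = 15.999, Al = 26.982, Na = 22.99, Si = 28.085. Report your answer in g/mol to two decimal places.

142.05 g/mol

Na: 1 × 22.99 = 22.9900
Al: 1 × 26.982 = 26.9820
Si: 1 × 28.085 = 28.0850
O: 4 × 15.999 = 63.9960
Summing the contributions gives the formula mass.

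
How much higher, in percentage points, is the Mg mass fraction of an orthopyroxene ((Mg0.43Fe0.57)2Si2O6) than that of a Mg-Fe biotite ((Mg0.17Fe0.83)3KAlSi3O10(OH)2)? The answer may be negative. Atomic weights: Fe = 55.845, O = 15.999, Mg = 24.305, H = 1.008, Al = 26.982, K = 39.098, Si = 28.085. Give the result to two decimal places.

6.33 percentage points

First mineral: 20.902 g Mg in 236.730 g formula = 8.83 wt% Mg.
Second mineral: 12.396 g Mg in 495.789 g formula = 2.50 wt% Mg.
8.83% − 2.50% gives a difference of 6.33 percentage points.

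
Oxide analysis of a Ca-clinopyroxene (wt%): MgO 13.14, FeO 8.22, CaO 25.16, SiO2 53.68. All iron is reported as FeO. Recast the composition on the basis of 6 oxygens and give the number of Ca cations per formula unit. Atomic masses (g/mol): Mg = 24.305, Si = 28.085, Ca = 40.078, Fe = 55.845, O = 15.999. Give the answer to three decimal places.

1.006 Ca apfu

MgO (M=40.304): mol = 0.32602; Mg = 0.32602, O = 0.32602.
FeO (M=71.844): mol = 0.11441; Fe = 0.11441, O = 0.11441.
CaO (M=56.077): mol = 0.44867; Ca = 0.44867, O = 0.44867.
SiO2 (M=60.083): mol = 0.89343; Si = 0.89343, O = 1.78686.
ΣO = 2.67596; factor = 6/ΣO = 2.24219.
Ca apfu = 0.44867 × 2.24219 = 1.006.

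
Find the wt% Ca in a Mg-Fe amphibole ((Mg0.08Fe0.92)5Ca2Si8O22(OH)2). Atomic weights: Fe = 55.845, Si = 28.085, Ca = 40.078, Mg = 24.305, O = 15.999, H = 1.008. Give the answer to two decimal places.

8.37 wt%

M((Mg0.08Fe0.92)5Ca2Si8O22(OH)2) = 957.437 g/mol.
Ca contributes 2 × 40.078 = 80.156 g per mole.
80.156/957.437 = 0.0837 → 8.37%.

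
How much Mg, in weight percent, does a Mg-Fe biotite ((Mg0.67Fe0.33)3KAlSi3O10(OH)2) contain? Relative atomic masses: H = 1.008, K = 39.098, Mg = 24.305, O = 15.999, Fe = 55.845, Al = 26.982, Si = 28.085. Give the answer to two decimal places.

M((Mg0.67Fe0.33)3KAlSi3O10(OH)2) = 448.479 g/mol.
Mg contributes 2.01 × 24.305 = 48.853 g per mole.
48.853/448.479 = 0.1089 → 10.89%.

10.89 weight percent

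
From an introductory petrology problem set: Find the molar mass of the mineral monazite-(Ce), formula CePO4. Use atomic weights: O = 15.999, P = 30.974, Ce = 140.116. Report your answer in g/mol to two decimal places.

235.09 g/mol

M = 1(140.116) + 1(30.974) + 4(15.999)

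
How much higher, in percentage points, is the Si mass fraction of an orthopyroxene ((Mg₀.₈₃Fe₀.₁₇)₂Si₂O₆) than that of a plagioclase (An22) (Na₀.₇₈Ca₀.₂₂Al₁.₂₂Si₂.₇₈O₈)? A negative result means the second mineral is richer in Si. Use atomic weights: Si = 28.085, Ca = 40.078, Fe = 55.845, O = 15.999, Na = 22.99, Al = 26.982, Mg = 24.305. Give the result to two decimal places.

M((Mg₀.₈₃Fe₀.₁₇)₂Si₂O₆) = 211.498 g/mol, so wt% Si = 56.170/211.498 × 100 = 26.56%.
M(Na₀.₇₈Ca₀.₂₂Al₁.₂₂Si₂.₇₈O₈) = 265.736 g/mol, so wt% Si = 78.076/265.736 × 100 = 29.38%.
26.56 − 29.38 = -2.82 pp.

-2.82 percentage points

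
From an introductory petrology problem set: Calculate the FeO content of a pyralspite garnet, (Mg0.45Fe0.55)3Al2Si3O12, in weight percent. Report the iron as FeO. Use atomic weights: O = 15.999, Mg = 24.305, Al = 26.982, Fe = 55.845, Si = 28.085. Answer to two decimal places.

M((Mg0.45Fe0.55)3Al2Si3O12) = 455.163 g/mol; M(FeO) = 71.844 g/mol.
Moles FeO per formula unit = 1.65 Fe ÷ 1 = 1.6500.
FeO fraction = (1.6500 × 71.844) / 455.163 = 118.543/455.163 = 0.2604.

26.04 wt%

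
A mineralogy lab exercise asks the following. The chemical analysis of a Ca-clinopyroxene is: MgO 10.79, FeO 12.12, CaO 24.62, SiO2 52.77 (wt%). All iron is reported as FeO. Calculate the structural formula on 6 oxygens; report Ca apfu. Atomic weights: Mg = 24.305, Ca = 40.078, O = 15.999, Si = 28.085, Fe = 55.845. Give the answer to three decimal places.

1.001 Ca apfu

MgO: 10.79/40.304 = 0.26772 mol → 0.26772 mol Mg, 0.26772 mol O.
FeO: 12.12/71.844 = 0.16870 mol → 0.16870 mol Fe, 0.16870 mol O.
CaO: 24.62/56.077 = 0.43904 mol → 0.43904 mol Ca, 0.43904 mol O.
SiO2: 52.77/60.083 = 0.87829 mol → 0.87829 mol Si, 1.75658 mol O.
Total oxygen = 2.63204 mol. Normalization factor = 6/2.63204 = 2.27960.
Ca per 6 O = 0.43904 × 2.27960 = 1.001.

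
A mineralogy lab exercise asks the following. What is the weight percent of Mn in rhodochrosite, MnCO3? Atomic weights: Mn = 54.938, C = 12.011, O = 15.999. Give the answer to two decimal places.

47.79 wt%

M(MnCO3) = 114.946 g/mol.
Mn contributes 1 × 54.938 = 54.938 g per mole.
54.938/114.946 = 0.4779 → 47.79%.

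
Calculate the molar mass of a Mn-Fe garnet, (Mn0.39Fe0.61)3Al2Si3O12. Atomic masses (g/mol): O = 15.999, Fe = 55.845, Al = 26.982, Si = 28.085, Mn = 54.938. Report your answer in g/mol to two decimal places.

M = 1.17*54.938 + 1.83*55.845 + 2*26.982 + 3*28.085 + 12*15.999

496.68 g/mol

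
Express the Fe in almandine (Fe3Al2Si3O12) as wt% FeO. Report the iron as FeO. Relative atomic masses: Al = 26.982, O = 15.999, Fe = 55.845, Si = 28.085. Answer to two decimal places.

43.30 wt%

Formula mass = 497.742 g/mol.
3 Fe → 3.0000 mol FeO per formula unit; M(FeO) = 71.844, so FeO mass = 215.532 g.
215.532/497.742 × 100 = 43.30 wt%.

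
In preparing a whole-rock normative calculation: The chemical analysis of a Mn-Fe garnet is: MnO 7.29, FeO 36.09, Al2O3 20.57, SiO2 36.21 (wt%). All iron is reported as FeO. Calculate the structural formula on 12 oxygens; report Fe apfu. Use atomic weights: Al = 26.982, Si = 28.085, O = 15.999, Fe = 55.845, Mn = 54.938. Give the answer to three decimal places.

7.29 wt% MnO ÷ 70.937 g/mol = 0.10277 mol, giving 0.10277 Mn and 0.10277 O.
36.09 wt% FeO ÷ 71.844 g/mol = 0.50234 mol, giving 0.50234 Fe and 0.50234 O.
20.57 wt% Al2O3 ÷ 101.961 g/mol = 0.20174 mol, giving 0.40348 Al and 0.60522 O.
36.21 wt% SiO2 ÷ 60.083 g/mol = 0.60267 mol, giving 0.60267 Si and 1.20534 O.
Oxygen sums to 2.41567; scaling by 12/2.41567 = 4.96757 puts the formula on 12 O.
Fe: 0.50234 × 4.96757 = 2.495 atoms per formula unit.

2.495 Fe apfu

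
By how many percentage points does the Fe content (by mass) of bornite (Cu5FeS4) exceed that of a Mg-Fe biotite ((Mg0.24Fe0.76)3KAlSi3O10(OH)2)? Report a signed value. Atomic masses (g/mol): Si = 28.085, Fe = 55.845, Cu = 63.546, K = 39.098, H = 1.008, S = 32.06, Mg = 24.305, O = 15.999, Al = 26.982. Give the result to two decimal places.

-14.90 percentage points

M(Cu5FeS4) = 501.815 g/mol, so wt% Fe = 55.845/501.815 × 100 = 11.13%.
M((Mg0.24Fe0.76)3KAlSi3O10(OH)2) = 489.165 g/mol, so wt% Fe = 127.327/489.165 × 100 = 26.03%.
11.13 − 26.03 = -14.90 pp.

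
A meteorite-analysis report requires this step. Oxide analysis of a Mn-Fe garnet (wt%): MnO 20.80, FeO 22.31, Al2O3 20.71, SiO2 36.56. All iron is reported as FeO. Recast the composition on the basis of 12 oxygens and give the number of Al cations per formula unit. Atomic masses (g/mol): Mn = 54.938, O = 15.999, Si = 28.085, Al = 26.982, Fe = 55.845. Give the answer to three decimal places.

MnO: 20.80/70.937 = 0.29322 mol → 0.29322 mol Mn, 0.29322 mol O.
FeO: 22.31/71.844 = 0.31053 mol → 0.31053 mol Fe, 0.31053 mol O.
Al2O3: 20.71/101.961 = 0.20312 mol → 0.40624 mol Al, 0.60936 mol O.
SiO2: 36.56/60.083 = 0.60849 mol → 0.60849 mol Si, 1.21698 mol O.
Total oxygen = 2.43009 mol. Normalization factor = 12/2.43009 = 4.93809.
Al per 12 O = 0.40624 × 4.93809 = 2.006.

2.006 Al apfu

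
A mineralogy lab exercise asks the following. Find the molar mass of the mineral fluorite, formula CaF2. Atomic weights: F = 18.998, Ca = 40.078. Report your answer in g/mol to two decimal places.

78.07 g/mol

Ca: 1 × 40.078 = 40.0780
F: 2 × 18.998 = 37.9960
Summing the contributions gives the formula mass.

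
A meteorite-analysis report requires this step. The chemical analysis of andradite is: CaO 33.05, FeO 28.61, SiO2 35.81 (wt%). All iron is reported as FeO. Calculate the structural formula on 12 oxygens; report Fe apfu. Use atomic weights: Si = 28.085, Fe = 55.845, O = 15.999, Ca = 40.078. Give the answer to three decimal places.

33.05 wt% CaO ÷ 56.077 g/mol = 0.58937 mol, giving 0.58937 Ca and 0.58937 O.
28.61 wt% FeO ÷ 71.844 g/mol = 0.39822 mol, giving 0.39822 Fe and 0.39822 O.
35.81 wt% SiO2 ÷ 60.083 g/mol = 0.59601 mol, giving 0.59601 Si and 1.19202 O.
Oxygen sums to 2.17961; scaling by 12/2.17961 = 5.50557 puts the formula on 12 O.
Fe: 0.39822 × 5.50557 = 2.192 atoms per formula unit.

2.192 Fe apfu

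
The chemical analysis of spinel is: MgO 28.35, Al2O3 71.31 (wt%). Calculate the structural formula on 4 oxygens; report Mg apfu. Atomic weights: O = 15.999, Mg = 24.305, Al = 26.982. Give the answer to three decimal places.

1.004 Mg apfu

MgO: 28.35/40.304 = 0.70340 mol → 0.70340 mol Mg, 0.70340 mol O.
Al2O3: 71.31/101.961 = 0.69939 mol → 1.39878 mol Al, 2.09817 mol O.
Total oxygen = 2.80157 mol. Normalization factor = 4/2.80157 = 1.42777.
Mg per 4 O = 0.70340 × 1.42777 = 1.004.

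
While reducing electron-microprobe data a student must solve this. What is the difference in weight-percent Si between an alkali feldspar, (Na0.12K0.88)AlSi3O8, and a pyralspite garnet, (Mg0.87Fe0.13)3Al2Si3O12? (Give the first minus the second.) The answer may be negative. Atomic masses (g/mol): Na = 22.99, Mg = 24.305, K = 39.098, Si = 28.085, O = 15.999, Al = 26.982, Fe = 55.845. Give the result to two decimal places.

First mineral: 84.255 g Si in 276.394 g formula = 30.48 wt% Si.
Second mineral: 84.255 g Si in 415.423 g formula = 20.28 wt% Si.
30.48% − 20.28% gives a difference of 10.20 percentage points.

10.20 percentage points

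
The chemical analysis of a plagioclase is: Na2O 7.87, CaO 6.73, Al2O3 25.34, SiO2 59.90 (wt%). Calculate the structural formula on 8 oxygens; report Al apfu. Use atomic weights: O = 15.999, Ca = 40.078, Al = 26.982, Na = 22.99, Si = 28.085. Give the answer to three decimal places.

1.331 Al apfu

Na2O (M=61.979): mol = 0.12698; Na = 0.25396, O = 0.12698.
CaO (M=56.077): mol = 0.12001; Ca = 0.12001, O = 0.12001.
Al2O3 (M=101.961): mol = 0.24853; Al = 0.49706, O = 0.74559.
SiO2 (M=60.083): mol = 0.99695; Si = 0.99695, O = 1.99390.
ΣO = 2.98648; factor = 8/ΣO = 2.67874.
Al apfu = 0.49706 × 2.67874 = 1.331.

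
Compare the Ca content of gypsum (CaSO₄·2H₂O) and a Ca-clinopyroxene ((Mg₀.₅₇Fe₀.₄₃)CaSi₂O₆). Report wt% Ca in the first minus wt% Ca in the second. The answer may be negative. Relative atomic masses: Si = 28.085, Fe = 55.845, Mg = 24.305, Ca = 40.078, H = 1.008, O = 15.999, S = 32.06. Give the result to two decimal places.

First mineral: 40.078 g Ca in 172.164 g formula = 23.28 wt% Ca.
Second mineral: 40.078 g Ca in 230.109 g formula = 17.42 wt% Ca.
23.28% − 17.42% gives a difference of 5.86 percentage points.

5.86 percentage points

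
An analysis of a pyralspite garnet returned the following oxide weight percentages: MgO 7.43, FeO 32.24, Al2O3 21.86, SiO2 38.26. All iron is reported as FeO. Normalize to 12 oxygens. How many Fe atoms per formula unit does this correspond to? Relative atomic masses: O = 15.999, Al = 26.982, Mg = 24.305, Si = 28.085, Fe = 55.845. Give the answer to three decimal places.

2.112 Fe apfu

MgO (M=40.304): mol = 0.18435; Mg = 0.18435, O = 0.18435.
FeO (M=71.844): mol = 0.44875; Fe = 0.44875, O = 0.44875.
Al2O3 (M=101.961): mol = 0.21440; Al = 0.42880, O = 0.64320.
SiO2 (M=60.083): mol = 0.63679; Si = 0.63679, O = 1.27358.
ΣO = 2.54988; factor = 12/ΣO = 4.70610.
Fe apfu = 0.44875 × 4.70610 = 2.112.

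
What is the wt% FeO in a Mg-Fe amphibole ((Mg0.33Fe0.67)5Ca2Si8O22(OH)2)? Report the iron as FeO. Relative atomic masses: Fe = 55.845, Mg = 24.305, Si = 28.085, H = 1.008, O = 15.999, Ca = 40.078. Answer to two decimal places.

M((Mg0.33Fe0.67)5Ca2Si8O22(OH)2) = 918.012 g/mol; M(FeO) = 71.844 g/mol.
Moles FeO per formula unit = 3.35 Fe ÷ 1 = 3.3500.
FeO fraction = (3.3500 × 71.844) / 918.012 = 240.677/918.012 = 0.2622.

26.22 wt%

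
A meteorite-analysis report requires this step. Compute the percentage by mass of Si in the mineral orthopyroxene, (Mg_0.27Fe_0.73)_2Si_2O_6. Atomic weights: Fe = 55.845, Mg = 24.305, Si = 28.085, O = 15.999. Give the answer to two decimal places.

22.76 wt%

Formula mass = 0.54*24.305 + 1.46*55.845 + 2*28.085 + 6*15.999 = 246.822 g/mol, of which 56.170 g is Si.
So Si makes up 56.170/246.822 = 0.2276 of the mass, i.e. 22.76%.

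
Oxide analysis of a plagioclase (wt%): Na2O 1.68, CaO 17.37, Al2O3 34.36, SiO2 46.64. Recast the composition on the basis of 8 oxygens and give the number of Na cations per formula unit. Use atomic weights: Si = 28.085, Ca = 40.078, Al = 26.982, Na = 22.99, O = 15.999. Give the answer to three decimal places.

0.150 Na apfu

Na2O (M=61.979): mol = 0.02711; Na = 0.05422, O = 0.02711.
CaO (M=56.077): mol = 0.30975; Ca = 0.30975, O = 0.30975.
Al2O3 (M=101.961): mol = 0.33699; Al = 0.67398, O = 1.01097.
SiO2 (M=60.083): mol = 0.77626; Si = 0.77626, O = 1.55252.
ΣO = 2.90035; factor = 8/ΣO = 2.75829.
Na apfu = 0.05422 × 2.75829 = 0.150.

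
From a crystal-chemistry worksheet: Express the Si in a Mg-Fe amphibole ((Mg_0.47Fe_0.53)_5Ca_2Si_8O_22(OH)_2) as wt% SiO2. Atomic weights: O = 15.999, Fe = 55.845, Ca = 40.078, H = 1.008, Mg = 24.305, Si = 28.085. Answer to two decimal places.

Molar mass of (Mg_0.47Fe_0.53)_5Ca_2Si_8O_22(OH)_2 = 2.35×24.305 + 2.65×55.845 + 2×40.078 + 8×28.085 + 24×15.999 + 2×1.008 = 895.934 g/mol.
Each formula unit contains 8 Si, equivalent to 8/1 = 8.0000 mol SiO2.
M(SiO2) = 1×28.085 + 2×15.999 = 60.083 g/mol.
Mass of SiO2 per formula unit = 8.0000 × 60.083 = 480.664 g.
SiO2 wt% = 480.664 / 895.934 × 100 = 53.65%.

53.65 wt%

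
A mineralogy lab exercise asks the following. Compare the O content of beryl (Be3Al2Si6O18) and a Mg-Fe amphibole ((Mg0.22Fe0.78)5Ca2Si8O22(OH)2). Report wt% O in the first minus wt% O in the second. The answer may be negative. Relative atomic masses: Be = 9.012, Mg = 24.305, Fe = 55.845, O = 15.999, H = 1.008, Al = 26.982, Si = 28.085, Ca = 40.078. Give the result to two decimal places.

12.53 percentage points

First mineral: 287.982 g O in 537.492 g formula = 53.58 wt% O.
Second mineral: 383.976 g O in 935.359 g formula = 41.05 wt% O.
53.58% − 41.05% gives a difference of 12.53 percentage points.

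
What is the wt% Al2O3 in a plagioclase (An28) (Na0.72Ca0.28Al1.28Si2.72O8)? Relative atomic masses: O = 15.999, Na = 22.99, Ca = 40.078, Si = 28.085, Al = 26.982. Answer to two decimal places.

24.47 wt%

Formula mass = 266.695 g/mol.
1.28 Al → 0.6400 mol Al2O3 per formula unit; M(Al2O3) = 101.961, so Al2O3 mass = 65.255 g.
65.255/266.695 × 100 = 24.47 wt%.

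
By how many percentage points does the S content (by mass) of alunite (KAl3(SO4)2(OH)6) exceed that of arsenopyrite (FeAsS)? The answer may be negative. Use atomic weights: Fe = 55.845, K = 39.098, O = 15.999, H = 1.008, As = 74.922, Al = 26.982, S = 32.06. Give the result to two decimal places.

-4.21 percentage points

S in KAl3(SO4)2(OH)6: molar mass 414.198 g/mol; 2×32.06 = 64.120 g → 15.48 wt%.
S in FeAsS: molar mass 162.827 g/mol; 1×32.06 = 32.060 g → 19.69 wt%.
Difference = 15.48 − 19.69 = -4.21 percentage points.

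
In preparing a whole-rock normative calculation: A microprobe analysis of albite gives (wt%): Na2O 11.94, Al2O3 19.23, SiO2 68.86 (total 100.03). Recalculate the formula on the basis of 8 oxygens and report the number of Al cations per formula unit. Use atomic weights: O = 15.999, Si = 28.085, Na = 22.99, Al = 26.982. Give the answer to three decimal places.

Na2O: 11.94/61.979 = 0.19265 mol → 0.38530 mol Na, 0.19265 mol O.
Al2O3: 19.23/101.961 = 0.18860 mol → 0.37720 mol Al, 0.56580 mol O.
SiO2: 68.86/60.083 = 1.14608 mol → 1.14608 mol Si, 2.29216 mol O.
Total oxygen = 3.05061 mol. Normalization factor = 8/3.05061 = 2.62243.
Al per 8 O = 0.37720 × 2.62243 = 0.989.

0.989 Al apfu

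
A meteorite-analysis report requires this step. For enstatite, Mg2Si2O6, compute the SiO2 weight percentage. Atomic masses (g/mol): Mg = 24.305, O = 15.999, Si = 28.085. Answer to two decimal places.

Formula mass = 200.774 g/mol.
2 Si → 2.0000 mol SiO2 per formula unit; M(SiO2) = 60.083, so SiO2 mass = 120.166 g.
120.166/200.774 × 100 = 59.85 wt%.

59.85 wt%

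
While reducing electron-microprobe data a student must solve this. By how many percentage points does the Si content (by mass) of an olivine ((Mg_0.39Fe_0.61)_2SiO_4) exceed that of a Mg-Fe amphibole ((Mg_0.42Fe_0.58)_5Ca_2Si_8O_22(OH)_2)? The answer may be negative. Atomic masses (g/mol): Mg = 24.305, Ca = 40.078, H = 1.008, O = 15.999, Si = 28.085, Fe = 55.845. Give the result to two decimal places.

-9.18 percentage points

Si in (Mg_0.39Fe_0.61)_2SiO_4: molar mass 179.170 g/mol; 1×28.085 = 28.085 g → 15.68 wt%.
Si in (Mg_0.42Fe_0.58)_5Ca_2Si_8O_22(OH)_2: molar mass 903.819 g/mol; 8×28.085 = 224.680 g → 24.86 wt%.
Difference = 15.68 − 24.86 = -9.18 percentage points.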